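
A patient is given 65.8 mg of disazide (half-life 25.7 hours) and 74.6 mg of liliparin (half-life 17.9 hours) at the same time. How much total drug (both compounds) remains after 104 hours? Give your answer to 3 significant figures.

disazide: 65.8 × (1/2)^(104/25.7) = 65.8 × (1/2)^4.0467 ≈ 3.9815 mg.
liliparin: 74.6 × (1/2)^(104/17.9) = 74.6 × (1/2)^5.8101 ≈ 1.3297 mg.
Total = 3.9815 + 1.3297 ≈ 5.3112 mg.

5.31 mg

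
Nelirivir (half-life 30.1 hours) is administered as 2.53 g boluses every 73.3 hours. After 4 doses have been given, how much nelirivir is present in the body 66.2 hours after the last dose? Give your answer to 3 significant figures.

0.675 g

The 4 doses were given 286.1, 212.8, 139.5, 66.2 hours ago.
Total = 2.53·(1/2)^(286.1/30.1) + 2.53·(1/2)^(212.8/30.1) + 2.53·(1/2)^(139.5/30.1) + 2.53·(1/2)^(66.2/30.1)
      = 0.0034821 + 0.018833 + 0.10185 + 0.55088 ≈ 0.67505 g.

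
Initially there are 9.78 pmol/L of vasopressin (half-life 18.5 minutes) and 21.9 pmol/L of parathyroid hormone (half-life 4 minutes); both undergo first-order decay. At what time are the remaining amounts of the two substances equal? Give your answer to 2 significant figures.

Set 9.78·(1/2)^(t/18.5) = 21.9·(1/2)^(t/4).
Taking log₂: log₂(9.78/21.9) = t·(1/18.5 − 1/4).
log₂(0.44658) = -1.163; 1/18.5 − 1/4 = -0.19595.
t = -1.163 / -0.19595 ≈ 5.9354 minutes.

5.9 minutes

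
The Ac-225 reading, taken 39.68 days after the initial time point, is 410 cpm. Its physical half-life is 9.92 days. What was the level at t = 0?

Number of half-lives elapsed: n = 39.68/9.92 ≈ 4.
A₀ = A × 2^n = 410 × 2^4 = 410 × 16 ≈ 6560 cpm.

6560 cpm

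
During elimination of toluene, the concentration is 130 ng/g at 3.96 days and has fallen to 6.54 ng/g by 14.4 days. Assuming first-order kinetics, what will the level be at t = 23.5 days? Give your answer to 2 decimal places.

0.48 ng/g

Over Δt = 14.4 − 3.96 = 10.44 days, the level fell by a factor of 130/6.54 ≈ 19.878.
n = log₂(19.878) ≈ 4.3131 half-lives, so t½ = 10.44/4.3131 ≈ 2.4205 days.
From t = 14.4 to t = 23.5: 6.54 × (1/2)^((23.5−14.4)/2.4205) ≈ 0.4829 ng/g.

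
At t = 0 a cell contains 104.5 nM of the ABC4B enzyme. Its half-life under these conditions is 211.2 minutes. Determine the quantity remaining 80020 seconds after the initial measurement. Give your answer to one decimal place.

1.3 nM

Convert the elapsed time: 80020 seconds = 1333.67 minutes.
Number of half-lives: n = 1333.67/211.2 ≈ 6.3147.
Remaining = 104.5 × (1/2)^6.3147 = 104.5 × 0.012563 ≈ 1.3128 nM.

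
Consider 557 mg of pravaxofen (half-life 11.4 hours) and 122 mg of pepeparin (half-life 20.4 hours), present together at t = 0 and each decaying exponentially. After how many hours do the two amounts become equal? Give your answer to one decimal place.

Set 557·(1/2)^(t/11.4) = 122·(1/2)^(t/20.4).
Taking log₂: log₂(557/122) = t·(1/11.4 − 1/20.4).
log₂(4.5656) = 2.1908; 1/11.4 − 1/20.4 = 0.0387.
t = 2.1908 / 0.0387 ≈ 56.61 hours.

56.6 hours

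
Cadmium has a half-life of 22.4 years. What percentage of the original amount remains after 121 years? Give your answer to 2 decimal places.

2.37%

n = 121/22.4 ≈ 5.4018 half-lives.
Fraction remaining = (1/2)^5.4018 ≈ 0.023654, i.e. 2.3654%.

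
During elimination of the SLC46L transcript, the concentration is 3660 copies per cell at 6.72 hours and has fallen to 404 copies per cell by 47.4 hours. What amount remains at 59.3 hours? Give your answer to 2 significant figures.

Over Δt = 47.4 − 6.72 = 40.68 hours, the level fell by a factor of 3660/404 ≈ 9.0594.
n = log₂(9.0594) ≈ 3.1794 half-lives, so t½ = 40.68/3.1794 ≈ 12.795 hours.
From t = 47.4 to t = 59.3: 404 × (1/2)^((59.3−47.4)/12.795) ≈ 212.03 copies per cell.

210 copies per cell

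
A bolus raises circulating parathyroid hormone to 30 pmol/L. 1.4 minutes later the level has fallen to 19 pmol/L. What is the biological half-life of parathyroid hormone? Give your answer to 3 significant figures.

A/A₀ = 19/30 ≈ 0.63333.
n = log₂(1.5789) ≈ 0.65896 half-lives elapsed in 1.4 minutes.
t½ = 1.4/0.65896 ≈ 2.1245 minutes.

2.12 minutes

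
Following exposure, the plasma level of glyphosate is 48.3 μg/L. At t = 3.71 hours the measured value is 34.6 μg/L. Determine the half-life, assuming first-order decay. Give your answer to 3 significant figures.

A/A₀ = 34.6/48.3 ≈ 0.71636.
n = log₂(1.396) ≈ 0.48125 half-lives elapsed in 3.71 hours.
t½ = 3.71/0.48125 ≈ 7.7091 hours.

7.71 hours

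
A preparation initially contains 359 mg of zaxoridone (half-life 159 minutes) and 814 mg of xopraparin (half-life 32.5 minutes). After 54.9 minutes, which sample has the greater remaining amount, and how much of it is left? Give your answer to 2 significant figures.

zaxoridone: 359 × (1/2)^0.34528 ≈ 282.59 mg.
xopraparin: 814 × (1/2)^1.6892 ≈ 252.42 mg.
Zaxoridone has more remaining, at ≈ 282.59 mg.

zaxoridone, 280 mg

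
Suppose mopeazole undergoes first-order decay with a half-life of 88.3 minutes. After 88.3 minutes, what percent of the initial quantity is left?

n = 88.3/88.3 ≈ 1 half-life.
Fraction remaining = (1/2)^1 ≈ 0.5, i.e. 50%.

50%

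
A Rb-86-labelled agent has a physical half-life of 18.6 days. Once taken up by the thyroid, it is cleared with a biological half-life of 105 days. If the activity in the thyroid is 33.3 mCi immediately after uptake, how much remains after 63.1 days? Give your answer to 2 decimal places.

2.09 mCi

1/t_eff = 1/t_phys + 1/t_biol = 1/18.6 + 1/105 = 0.063287 per day.
t_eff = 18.6 × 105 / (18.6 + 105) ≈ 15.801 days.
Remaining = 33.3 × (1/2)^(63.1/15.801) = 33.3 × (1/2)^3.9934 ≈ 2.0908 mCi.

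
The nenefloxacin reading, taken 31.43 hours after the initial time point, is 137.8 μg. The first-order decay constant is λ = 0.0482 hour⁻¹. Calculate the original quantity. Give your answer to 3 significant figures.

627 μg

t½ = ln 2 / λ = 0.69315 / 0.0482 ≈ 14.381 hours.
Number of half-lives elapsed: n = 31.43/14.381 ≈ 2.1856.
A₀ = A × 2^n = 137.8 × 2^2.1856 = 137.8 × 4.5491 ≈ 626.86 μg.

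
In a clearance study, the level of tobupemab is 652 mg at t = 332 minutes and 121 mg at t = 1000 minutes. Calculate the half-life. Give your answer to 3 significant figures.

275 minutes

Over Δt = 1000 − 332 = 668 minutes, the level fell by a factor of 652/121 ≈ 5.3884.
n = log₂(5.3884) ≈ 2.4299 half-lives, so t½ = 668/2.4299 ≈ 274.91 minutes.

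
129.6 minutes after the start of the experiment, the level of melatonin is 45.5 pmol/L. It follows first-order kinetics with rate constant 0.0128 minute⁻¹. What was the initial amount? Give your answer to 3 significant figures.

t½ = ln 2 / λ = 0.69315 / 0.0128 ≈ 54.152 minutes.
Number of half-lives elapsed: n = 129.6/54.152 ≈ 2.3933.
A₀ = A × 2^n = 45.5 × 2^2.3933 = 45.5 × 5.2534 ≈ 239.03 pmol/L.

239 pmol/L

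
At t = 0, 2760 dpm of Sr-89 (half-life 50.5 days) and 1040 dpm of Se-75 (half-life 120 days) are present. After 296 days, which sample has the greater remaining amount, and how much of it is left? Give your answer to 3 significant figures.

Sr-89: 2760 × (1/2)^5.8614 ≈ 47.474 dpm.
Se-75: 1040 × (1/2)^2.4667 ≈ 188.15 dpm.
Se-75 has more remaining, at ≈ 188.15 dpm.

Se-75, 188 dpm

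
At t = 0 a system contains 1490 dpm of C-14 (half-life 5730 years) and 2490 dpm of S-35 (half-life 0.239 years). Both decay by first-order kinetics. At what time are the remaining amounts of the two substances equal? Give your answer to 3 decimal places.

Set 1490·(1/2)^(t/5730) = 2490·(1/2)^(t/0.239).
Taking log₂: log₂(1490/2490) = t·(1/5730 − 1/0.239).
log₂(0.59839) = -0.74083; 1/5730 − 1/0.239 = -4.1839.
t = -0.74083 / -4.1839 ≈ 0.17707 years.

0.177 years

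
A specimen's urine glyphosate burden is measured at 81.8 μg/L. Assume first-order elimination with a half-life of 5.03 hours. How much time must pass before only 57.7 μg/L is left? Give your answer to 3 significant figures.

2.53 hours

Fraction remaining = 57.7/81.8 ≈ 0.70538.
n = log₂(81.8/57.7) = ln(1.4177)/ln 2 ≈ 0.50353 half-lives.
t = n × t½ = 0.50353 × 5.03 ≈ 2.5328 hours.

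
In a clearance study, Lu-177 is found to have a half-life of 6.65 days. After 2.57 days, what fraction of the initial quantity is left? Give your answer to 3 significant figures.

n = 2.57/6.65 ≈ 0.38647 half-lives.
Fraction remaining = (1/2)^0.38647 ≈ 0.765.

0.765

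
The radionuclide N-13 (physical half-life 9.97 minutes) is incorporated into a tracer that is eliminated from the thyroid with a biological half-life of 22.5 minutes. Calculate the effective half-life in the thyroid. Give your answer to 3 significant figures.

6.91 minutes

1/t_eff = 1/t_phys + 1/t_biol = 1/9.97 + 1/22.5 = 0.14475 per minute.
t_eff = 9.97 × 22.5 / (9.97 + 22.5) ≈ 6.9087 minutes.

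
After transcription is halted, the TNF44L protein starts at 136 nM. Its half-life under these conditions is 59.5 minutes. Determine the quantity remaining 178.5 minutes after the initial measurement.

Elapsed time is 3 half-lives (178.5/59.5).
Each half-life halves the amount: 136 × (1/2)^3 = 136/8 = 17 nM.

17 nM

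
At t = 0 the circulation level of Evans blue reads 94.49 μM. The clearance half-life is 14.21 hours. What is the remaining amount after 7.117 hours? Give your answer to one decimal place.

Number of half-lives: n = 7.117/14.21 ≈ 0.50084.
Remaining = 94.49 × (1/2)^0.50084 = 94.49 × 0.70669 ≈ 66.775 μM.

66.8 μM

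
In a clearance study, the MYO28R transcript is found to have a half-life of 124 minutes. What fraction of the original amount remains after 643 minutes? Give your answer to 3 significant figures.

0.0275

n = 643/124 ≈ 5.1855 half-lives.
Fraction remaining = (1/2)^5.1855 ≈ 0.02748.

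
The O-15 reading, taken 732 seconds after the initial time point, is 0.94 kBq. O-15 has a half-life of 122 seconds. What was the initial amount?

Number of half-lives elapsed: n = 732/122 ≈ 6.
A₀ = A × 2^n = 0.94 × 2^6 = 0.94 × 64 ≈ 60.16 kBq.

60.16 kBq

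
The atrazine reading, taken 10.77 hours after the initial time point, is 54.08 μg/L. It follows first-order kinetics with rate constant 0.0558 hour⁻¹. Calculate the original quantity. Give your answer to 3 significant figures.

98.6 μg/L

t½ = ln 2 / λ = 0.69315 / 0.0558 ≈ 12.422 hours.
Number of half-lives elapsed: n = 10.77/12.422 ≈ 0.86701.
A₀ = A × 2^n = 54.08 × 2^0.86701 = 54.08 × 1.8239 ≈ 98.635 μg/L.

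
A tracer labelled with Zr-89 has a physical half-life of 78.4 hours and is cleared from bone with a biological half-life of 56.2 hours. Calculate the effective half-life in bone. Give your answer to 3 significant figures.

1/t_eff = 1/t_phys + 1/t_biol = 1/78.4 + 1/56.2 = 0.030549 per hour.
t_eff = 78.4 × 56.2 / (78.4 + 56.2) ≈ 32.735 hours.

32.7 hours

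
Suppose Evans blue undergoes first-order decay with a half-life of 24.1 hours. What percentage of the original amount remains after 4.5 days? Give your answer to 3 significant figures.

4.48%

4.5 days = 108 hours.
n = 108/24.1 ≈ 4.4813 half-lives.
Fraction remaining = (1/2)^4.4813 ≈ 0.04477, i.e. 4.477%.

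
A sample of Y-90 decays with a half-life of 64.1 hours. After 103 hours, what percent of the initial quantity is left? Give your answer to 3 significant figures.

n = 103/64.1 ≈ 1.6069 half-lives.
Fraction remaining = (1/2)^1.6069 ≈ 0.32831, i.e. 32.831%.

32.8%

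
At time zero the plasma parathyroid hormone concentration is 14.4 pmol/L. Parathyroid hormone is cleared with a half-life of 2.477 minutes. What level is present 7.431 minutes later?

1.8 pmol/L

Elapsed time is 3 half-lives (7.431/2.477).
Each half-life halves the amount: 14.4 × (1/2)^3 = 14.4/8 = 1.8 pmol/L.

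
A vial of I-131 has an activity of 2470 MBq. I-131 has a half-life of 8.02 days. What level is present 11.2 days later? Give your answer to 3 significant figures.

938 MBq

Number of half-lives: n = 11.2/8.02 ≈ 1.3965.
Remaining = 2470 × (1/2)^1.3965 = 2470 × 0.37985 ≈ 938.22 MBq.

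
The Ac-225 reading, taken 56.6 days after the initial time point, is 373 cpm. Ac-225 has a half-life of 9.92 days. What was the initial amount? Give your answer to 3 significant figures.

Number of half-lives elapsed: n = 56.6/9.92 ≈ 5.7056.
A₀ = A × 2^n = 373 × 2^5.7056 = 373 × 52.188 ≈ 19466 cpm.

19500 cpm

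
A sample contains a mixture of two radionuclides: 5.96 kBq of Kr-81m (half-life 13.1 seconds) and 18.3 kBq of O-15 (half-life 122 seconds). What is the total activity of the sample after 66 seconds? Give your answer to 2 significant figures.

Kr-81m: 5.96 × (1/2)^(66/13.1) = 5.96 × (1/2)^5.0382 ≈ 0.18139 kBq.
O-15: 18.3 × (1/2)^(66/122) = 18.3 × (1/2)^0.54098 ≈ 12.578 kBq.
Total = 0.18139 + 12.578 ≈ 12.759 kBq.

13 kBq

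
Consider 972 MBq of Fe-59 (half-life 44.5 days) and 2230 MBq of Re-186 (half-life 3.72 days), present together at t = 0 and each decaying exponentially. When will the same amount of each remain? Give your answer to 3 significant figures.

Set 972·(1/2)^(t/44.5) = 2230·(1/2)^(t/3.72).
Taking log₂: log₂(972/2230) = t·(1/44.5 − 1/3.72).
log₂(0.43587) = -1.198; 1/44.5 − 1/3.72 = -0.24635.
t = -1.198 / -0.24635 ≈ 4.8632 days.

4.86 days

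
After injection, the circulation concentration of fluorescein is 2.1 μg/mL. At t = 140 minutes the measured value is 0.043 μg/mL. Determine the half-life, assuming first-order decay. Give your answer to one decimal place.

25.0 minutes

A/A₀ = 0.043/2.1 ≈ 0.020476.
n = log₂(48.837) ≈ 5.6099 half-lives elapsed in 140 minutes.
t½ = 140/5.6099 ≈ 24.956 minutes.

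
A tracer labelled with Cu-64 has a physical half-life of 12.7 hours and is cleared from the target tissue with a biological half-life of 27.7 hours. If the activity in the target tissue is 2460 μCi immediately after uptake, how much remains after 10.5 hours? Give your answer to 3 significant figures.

1/t_eff = 1/t_phys + 1/t_biol = 1/12.7 + 1/27.7 = 0.11484 per hour.
t_eff = 12.7 × 27.7 / (12.7 + 27.7) ≈ 8.7077 hours.
Remaining = 2460 × (1/2)^(10.5/8.7077) = 2460 × (1/2)^1.2058 ≈ 1066.5 μCi.

1070 μCi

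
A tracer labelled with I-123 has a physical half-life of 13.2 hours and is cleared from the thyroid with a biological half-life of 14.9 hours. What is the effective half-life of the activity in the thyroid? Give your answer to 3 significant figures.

7.00 hours

1/t_eff = 1/t_phys + 1/t_biol = 1/13.2 + 1/14.9 = 0.14287 per hour.
t_eff = 13.2 × 14.9 / (13.2 + 14.9) ≈ 6.9993 hours.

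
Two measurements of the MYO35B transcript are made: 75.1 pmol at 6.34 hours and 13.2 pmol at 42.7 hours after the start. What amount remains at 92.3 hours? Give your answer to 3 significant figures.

1.23 pmol

Over Δt = 42.7 − 6.34 = 36.36 hours, the level fell by a factor of 75.1/13.2 ≈ 5.6894.
n = log₂(5.6894) ≈ 2.5083 half-lives, so t½ = 36.36/2.5083 ≈ 14.496 hours.
From t = 42.7 to t = 92.3: 13.2 × (1/2)^((92.3−42.7)/14.496) ≈ 1.2319 pmol.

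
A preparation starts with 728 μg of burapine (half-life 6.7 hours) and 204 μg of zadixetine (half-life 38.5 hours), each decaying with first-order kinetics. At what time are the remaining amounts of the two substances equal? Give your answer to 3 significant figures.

Set 728·(1/2)^(t/6.7) = 204·(1/2)^(t/38.5).
Taking log₂: log₂(728/204) = t·(1/6.7 − 1/38.5).
log₂(3.5686) = 1.8354; 1/6.7 − 1/38.5 = 0.12328.
t = 1.8354 / 0.12328 ≈ 14.888 hours.

14.9 hours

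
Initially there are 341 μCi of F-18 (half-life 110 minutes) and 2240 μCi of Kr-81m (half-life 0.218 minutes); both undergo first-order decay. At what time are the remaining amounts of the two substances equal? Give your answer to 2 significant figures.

Set 341·(1/2)^(t/110) = 2240·(1/2)^(t/0.218).
Taking log₂: log₂(341/2240) = t·(1/110 − 1/0.218).
log₂(0.15223) = -2.7157; 1/110 − 1/0.218 = -4.5781.
t = -2.7157 / -4.5781 ≈ 0.59319 minutes.

0.59 minutes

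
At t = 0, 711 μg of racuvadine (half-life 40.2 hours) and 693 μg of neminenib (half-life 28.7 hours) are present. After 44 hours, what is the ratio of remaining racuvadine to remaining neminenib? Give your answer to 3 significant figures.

racuvadine: 711 × (1/2)^(44/40.2) = 711 × (1/2)^1.0945 ≈ 332.95 μg.
neminenib: 693 × (1/2)^(44/28.7) = 693 × (1/2)^1.5331 ≈ 239.45 μg.
Ratio ≈ 332.95 / 239.45 ≈ 1.3905.

1.39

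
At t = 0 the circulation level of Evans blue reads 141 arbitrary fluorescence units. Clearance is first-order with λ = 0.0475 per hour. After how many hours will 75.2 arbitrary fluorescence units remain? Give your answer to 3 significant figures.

13.2 hours

t½ = ln 2 / λ = 0.69315 / 0.0475 ≈ 14.593 hours.
Fraction remaining = 75.2/141 ≈ 0.53333.
n = log₂(141/75.2) = ln(1.875)/ln 2 ≈ 0.90689 half-lives.
t = n × t½ = 0.90689 × 14.593 ≈ 13.234 hours.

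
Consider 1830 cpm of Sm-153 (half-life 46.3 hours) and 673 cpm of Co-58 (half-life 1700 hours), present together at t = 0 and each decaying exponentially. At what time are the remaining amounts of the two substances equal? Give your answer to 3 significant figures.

68.7 hours

Set 1830·(1/2)^(t/46.3) = 673·(1/2)^(t/1700).
Taking log₂: log₂(1830/673) = t·(1/46.3 − 1/1700).
log₂(2.7192) = 1.4432; 1/46.3 − 1/1700 = 0.02101.
t = 1.4432 / 0.02101 ≈ 68.689 hours.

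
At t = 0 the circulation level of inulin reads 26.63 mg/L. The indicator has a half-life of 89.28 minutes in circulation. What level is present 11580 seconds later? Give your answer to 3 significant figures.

Convert the elapsed time: 11580 seconds = 193 minutes.
Number of half-lives: n = 193/89.28 ≈ 2.1617.
Remaining = 26.63 × (1/2)^2.1617 = 26.63 × 0.22349 ≈ 5.9515 mg/L.

5.95 mg/L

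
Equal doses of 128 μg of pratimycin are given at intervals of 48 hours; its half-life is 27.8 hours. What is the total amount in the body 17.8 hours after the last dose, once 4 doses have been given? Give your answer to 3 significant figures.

The 4 doses were given 161.8, 113.8, 65.8, 17.8 hours ago.
Total = 128·(1/2)^(161.8/27.8) + 128·(1/2)^(113.8/27.8) + 128·(1/2)^(65.8/27.8) + 128·(1/2)^(17.8/27.8)
      = 2.2655 + 7.4978 + 24.814 + 82.123 ≈ 116.7 μg.

117 μg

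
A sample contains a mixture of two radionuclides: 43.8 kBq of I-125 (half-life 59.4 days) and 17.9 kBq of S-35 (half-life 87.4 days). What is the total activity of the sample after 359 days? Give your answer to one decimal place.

1.7 kBq

I-125: 43.8 × (1/2)^(359/59.4) = 43.8 × (1/2)^6.0438 ≈ 0.66392 kBq.
S-35: 17.9 × (1/2)^(359/87.4) = 17.9 × (1/2)^4.1076 ≈ 1.0384 kBq.
Total = 0.66392 + 1.0384 ≈ 1.7023 kBq.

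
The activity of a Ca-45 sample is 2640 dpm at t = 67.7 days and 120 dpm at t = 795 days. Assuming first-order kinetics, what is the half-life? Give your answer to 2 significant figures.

160 days

Over Δt = 795 − 67.7 = 727.3 days, the level fell by a factor of 2640/120 ≈ 22.
n = log₂(22) ≈ 4.4594 half-lives, so t½ = 727.3/4.4594 ≈ 163.09 days.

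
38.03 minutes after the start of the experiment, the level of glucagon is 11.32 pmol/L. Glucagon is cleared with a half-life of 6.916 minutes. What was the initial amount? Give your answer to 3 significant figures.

Number of half-lives elapsed: n = 38.03/6.916 ≈ 5.4988.
A₀ = A × 2^n = 11.32 × 2^5.4988 = 11.32 × 45.219 ≈ 511.87 pmol/L.

512 pmol/L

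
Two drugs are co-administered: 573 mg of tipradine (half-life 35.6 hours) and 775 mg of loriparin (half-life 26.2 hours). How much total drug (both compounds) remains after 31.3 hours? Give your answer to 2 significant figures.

650 mg

tipradine: 573 × (1/2)^(31.3/35.6) = 573 × (1/2)^0.87921 ≈ 311.52 mg.
loriparin: 775 × (1/2)^(31.3/26.2) = 775 × (1/2)^1.1947 ≈ 338.59 mg.
Total = 311.52 + 338.59 ≈ 650.11 mg.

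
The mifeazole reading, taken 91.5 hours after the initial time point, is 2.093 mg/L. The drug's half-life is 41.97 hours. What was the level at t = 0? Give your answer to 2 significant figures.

Number of half-lives elapsed: n = 91.5/41.97 ≈ 2.1801.
A₀ = A × 2^n = 2.093 × 2^2.1801 = 2.093 × 4.5319 ≈ 9.4853 mg/L.

9.5 mg/L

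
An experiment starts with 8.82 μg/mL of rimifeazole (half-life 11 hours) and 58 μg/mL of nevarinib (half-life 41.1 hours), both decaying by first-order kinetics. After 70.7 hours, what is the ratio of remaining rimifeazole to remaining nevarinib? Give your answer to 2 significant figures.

0.0058

rimifeazole: 8.82 × (1/2)^(70.7/11) = 8.82 × (1/2)^6.4273 ≈ 0.10249 μg/mL.
nevarinib: 58 × (1/2)^(70.7/41.1) = 58 × (1/2)^1.7202 ≈ 17.603 μg/mL.
Ratio ≈ 0.10249 / 17.603 ≈ 0.005822.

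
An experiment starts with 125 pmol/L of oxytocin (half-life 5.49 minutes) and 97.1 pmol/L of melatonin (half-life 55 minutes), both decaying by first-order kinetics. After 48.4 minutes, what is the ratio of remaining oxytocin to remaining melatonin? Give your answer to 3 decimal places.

0.005

oxytocin: 125 × (1/2)^(48.4/5.49) = 125 × (1/2)^8.816 ≈ 0.27735 pmol/L.
melatonin: 97.1 × (1/2)^(48.4/55) = 97.1 × (1/2)^0.88 ≈ 52.761 pmol/L.
Ratio ≈ 0.27735 / 52.761 ≈ 0.0052566.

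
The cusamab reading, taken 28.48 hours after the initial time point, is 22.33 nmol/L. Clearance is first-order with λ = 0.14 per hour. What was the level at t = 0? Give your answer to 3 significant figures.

1200 nmol/L

t½ = ln 2 / λ = 0.69315 / 0.14 ≈ 4.9511 hours.
Number of half-lives elapsed: n = 28.48/4.9511 ≈ 5.7523.
A₀ = A × 2^n = 22.33 × 2^5.7523 = 22.33 × 53.904 ≈ 1203.7 nmol/L.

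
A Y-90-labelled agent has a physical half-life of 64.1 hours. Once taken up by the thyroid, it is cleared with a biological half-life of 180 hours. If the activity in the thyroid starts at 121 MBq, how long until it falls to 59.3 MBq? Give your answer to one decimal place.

48.6 hours

1/t_eff = 1/t_phys + 1/t_biol = 1/64.1 + 1/180 = 0.021156 per hour.
t_eff = 64.1 × 180 / (64.1 + 180) ≈ 47.268 hours.
n = log₂(121/59.3) ≈ 1.0289; t = 1.0289 × 47.268 ≈ 48.634 hours.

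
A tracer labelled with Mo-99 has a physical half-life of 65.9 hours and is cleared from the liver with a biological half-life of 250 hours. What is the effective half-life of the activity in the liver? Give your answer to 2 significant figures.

1/t_eff = 1/t_phys + 1/t_biol = 1/65.9 + 1/250 = 0.019175 per hour.
t_eff = 65.9 × 250 / (65.9 + 250) ≈ 52.153 hours.

52 hours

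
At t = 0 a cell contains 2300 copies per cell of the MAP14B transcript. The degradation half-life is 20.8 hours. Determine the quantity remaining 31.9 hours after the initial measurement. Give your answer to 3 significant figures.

Number of half-lives: n = 31.9/20.8 ≈ 1.5337.
Remaining = 2300 × (1/2)^1.5337 = 2300 × 0.3454 ≈ 794.42 copies per cell.

794 copies per cell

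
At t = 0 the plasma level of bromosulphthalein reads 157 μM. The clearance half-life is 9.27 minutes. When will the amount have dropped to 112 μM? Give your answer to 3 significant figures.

Fraction remaining = 112/157 ≈ 0.71338.
n = log₂(157/112) = ln(1.4018)/ln 2 ≈ 0.48727 half-lives.
t = n × t½ = 0.48727 × 9.27 ≈ 4.517 minutes.

4.52 minutes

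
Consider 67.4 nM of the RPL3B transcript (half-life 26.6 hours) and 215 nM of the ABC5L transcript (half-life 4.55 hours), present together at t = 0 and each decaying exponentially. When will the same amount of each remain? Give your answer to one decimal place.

9.2 hours

Set 67.4·(1/2)^(t/26.6) = 215·(1/2)^(t/4.55).
Taking log₂: log₂(67.4/215) = t·(1/26.6 − 1/4.55).
log₂(0.31349) = -1.6735; 1/26.6 − 1/4.55 = -0.18219.
t = -1.6735 / -0.18219 ≈ 9.1857 hours.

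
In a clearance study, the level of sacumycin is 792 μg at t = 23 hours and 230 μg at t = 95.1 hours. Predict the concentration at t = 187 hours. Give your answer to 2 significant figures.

48 μg

Over Δt = 95.1 − 23 = 72.1 hours, the level fell by a factor of 792/230 ≈ 3.4435.
n = log₂(3.4435) ≈ 1.7839 half-lives, so t½ = 72.1/1.7839 ≈ 40.418 hours.
From t = 95.1 to t = 187: 230 × (1/2)^((187−95.1)/40.418) ≈ 47.562 μg.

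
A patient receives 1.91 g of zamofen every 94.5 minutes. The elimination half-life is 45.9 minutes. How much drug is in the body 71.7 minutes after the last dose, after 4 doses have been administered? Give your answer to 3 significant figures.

The 4 doses were given 355.2, 260.7, 166.2, 71.7 minutes ago.
Total = 1.91·(1/2)^(355.2/45.9) + 1.91·(1/2)^(260.7/45.9) + 1.91·(1/2)^(166.2/45.9) + 1.91·(1/2)^(71.7/45.9)
      = 0.0089432 + 0.037262 + 0.15525 + 0.64684 ≈ 0.84829 g.

0.848 g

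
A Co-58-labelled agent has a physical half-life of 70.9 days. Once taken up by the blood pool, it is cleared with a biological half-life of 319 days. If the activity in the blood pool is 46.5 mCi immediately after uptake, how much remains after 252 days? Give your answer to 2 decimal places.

2.29 mCi

1/t_eff = 1/t_phys + 1/t_biol = 1/70.9 + 1/319 = 0.017239 per day.
t_eff = 70.9 × 319 / (70.9 + 319) ≈ 58.007 days.
Remaining = 46.5 × (1/2)^(252/58.007) = 46.5 × (1/2)^4.3443 ≈ 2.2893 mCi.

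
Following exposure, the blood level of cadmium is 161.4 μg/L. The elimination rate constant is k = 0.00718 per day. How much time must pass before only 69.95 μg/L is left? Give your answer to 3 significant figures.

116 days

t½ = ln 2 / k = 0.69315 / 0.00718 ≈ 96.539 days.
Fraction remaining = 69.95/161.4 ≈ 0.4334.
n = log₂(161.4/69.95) = ln(2.3074)/ln 2 ≈ 1.2062 half-lives.
t = n × t½ = 1.2062 × 96.539 ≈ 116.45 days.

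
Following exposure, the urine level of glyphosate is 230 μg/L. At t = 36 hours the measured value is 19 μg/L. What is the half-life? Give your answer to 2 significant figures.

10 hours

A/A₀ = 19/230 ≈ 0.082609.
n = log₂(12.105) ≈ 3.5976 half-lives elapsed in 36 hours.
t½ = 36/3.5976 ≈ 10.007 hours.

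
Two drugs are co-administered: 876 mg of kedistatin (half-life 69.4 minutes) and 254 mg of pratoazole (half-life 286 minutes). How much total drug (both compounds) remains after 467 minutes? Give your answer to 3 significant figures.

kedistatin: 876 × (1/2)^(467/69.4) = 876 × (1/2)^6.7291 ≈ 8.2574 mg.
pratoazole: 254 × (1/2)^(467/286) = 254 × (1/2)^1.6329 ≈ 81.901 mg.
Total = 8.2574 + 81.901 ≈ 90.159 mg.

90.2 mg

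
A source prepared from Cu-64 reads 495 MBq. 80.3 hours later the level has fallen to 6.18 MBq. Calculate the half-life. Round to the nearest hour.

A/A₀ = 6.18/495 ≈ 0.012485.
n = log₂(80.097) ≈ 6.3237 half-lives elapsed in 80.3 hours.
t½ = 80.3/6.3237 ≈ 12.698 hours.

13 hours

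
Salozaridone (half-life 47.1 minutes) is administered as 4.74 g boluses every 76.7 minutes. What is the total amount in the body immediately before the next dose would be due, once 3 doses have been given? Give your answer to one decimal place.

The 3 doses were given 230.1, 153.4, 76.7 minutes ago.
Total = 4.74·(1/2)^(230.1/47.1) + 4.74·(1/2)^(153.4/47.1) + 4.74·(1/2)^(76.7/47.1)
      = 0.16038 + 0.49585 + 1.5331 ≈ 2.1893 g.

2.2 g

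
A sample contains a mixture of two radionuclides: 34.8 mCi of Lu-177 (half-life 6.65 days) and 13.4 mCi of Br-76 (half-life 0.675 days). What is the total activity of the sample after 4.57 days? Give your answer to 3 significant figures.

21.7 mCi

Lu-177: 34.8 × (1/2)^(4.57/6.65) = 34.8 × (1/2)^0.68722 ≈ 21.613 mCi.
Br-76: 13.4 × (1/2)^(4.57/0.675) = 13.4 × (1/2)^6.7704 ≈ 0.12275 mCi.
Total = 21.613 + 0.12275 ≈ 21.735 mCi.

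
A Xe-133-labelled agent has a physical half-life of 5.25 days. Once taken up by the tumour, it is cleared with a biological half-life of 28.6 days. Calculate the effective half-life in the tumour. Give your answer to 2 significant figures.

4.4 days

1/t_eff = 1/t_phys + 1/t_biol = 1/5.25 + 1/28.6 = 0.22544 per day.
t_eff = 5.25 × 28.6 / (5.25 + 28.6) ≈ 4.4357 days.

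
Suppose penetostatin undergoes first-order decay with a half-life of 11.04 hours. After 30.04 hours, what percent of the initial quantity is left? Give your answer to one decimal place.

15.2%

n = 30.04/11.04 ≈ 2.721 half-lives.
Fraction remaining = (1/2)^2.721 ≈ 0.15167, i.e. 15.167%.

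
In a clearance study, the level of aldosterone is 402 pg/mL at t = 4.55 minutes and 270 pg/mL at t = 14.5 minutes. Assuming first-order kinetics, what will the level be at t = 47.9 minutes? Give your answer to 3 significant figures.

71.0 pg/mL

Over Δt = 14.5 − 4.55 = 9.95 minutes, the level fell by a factor of 402/270 ≈ 1.4889.
n = log₂(1.4889) ≈ 0.57424 half-lives, so t½ = 9.95/0.57424 ≈ 17.327 minutes.
From t = 14.5 to t = 47.9: 270 × (1/2)^((47.9−14.5)/17.327) ≈ 70.975 pg/mL.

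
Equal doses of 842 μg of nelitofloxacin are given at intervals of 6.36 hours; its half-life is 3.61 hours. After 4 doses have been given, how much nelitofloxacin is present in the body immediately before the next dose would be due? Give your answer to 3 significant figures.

349 μg

The 4 doses were given 25.44, 19.08, 12.72, 6.36 hours ago.
Total = 842·(1/2)^(25.44/3.61) + 842·(1/2)^(19.08/3.61) + 842·(1/2)^(12.72/3.61) + 842·(1/2)^(6.36/3.61)
      = 6.3669 + 21.591 + 73.218 + 248.29 ≈ 349.47 μg.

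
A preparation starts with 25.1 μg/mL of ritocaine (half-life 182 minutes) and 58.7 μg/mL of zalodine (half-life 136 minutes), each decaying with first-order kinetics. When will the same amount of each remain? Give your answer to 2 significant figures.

Set 25.1·(1/2)^(t/182) = 58.7·(1/2)^(t/136).
Taking log₂: log₂(25.1/58.7) = t·(1/182 − 1/136).
log₂(0.4276) = -1.2257; 1/182 − 1/136 = -0.0018584.
t = -1.2257 / -0.0018584 ≈ 659.52 minutes.

660 minutes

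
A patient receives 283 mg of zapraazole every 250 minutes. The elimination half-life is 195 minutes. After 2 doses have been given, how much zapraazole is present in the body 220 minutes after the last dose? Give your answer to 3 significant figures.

183 mg

The 2 doses were given 470, 220 minutes ago.
Total = 283·(1/2)^(470/195) + 283·(1/2)^(220/195)
      = 53.239 + 129.47 ≈ 182.71 mg.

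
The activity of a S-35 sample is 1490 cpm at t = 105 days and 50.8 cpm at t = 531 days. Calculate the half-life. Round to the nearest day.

Over Δt = 531 − 105 = 426 days, the level fell by a factor of 1490/50.8 ≈ 29.331.
n = log₂(29.331) ≈ 4.8743 half-lives, so t½ = 426/4.8743 ≈ 87.396 days.

87 days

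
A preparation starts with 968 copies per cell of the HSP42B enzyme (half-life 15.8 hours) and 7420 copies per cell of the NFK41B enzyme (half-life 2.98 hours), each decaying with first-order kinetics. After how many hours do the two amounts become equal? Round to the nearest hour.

11 hours

Set 968·(1/2)^(t/15.8) = 7420·(1/2)^(t/2.98).
Taking log₂: log₂(968/7420) = t·(1/15.8 − 1/2.98).
log₂(0.13046) = -2.9383; 1/15.8 − 1/2.98 = -0.27228.
t = -2.9383 / -0.27228 ≈ 10.792 hours.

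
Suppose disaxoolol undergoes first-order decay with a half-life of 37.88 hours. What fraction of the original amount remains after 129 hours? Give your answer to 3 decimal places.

n = 129/37.88 ≈ 3.4055 half-lives.
Fraction remaining = (1/2)^3.4055 ≈ 0.094372.

0.094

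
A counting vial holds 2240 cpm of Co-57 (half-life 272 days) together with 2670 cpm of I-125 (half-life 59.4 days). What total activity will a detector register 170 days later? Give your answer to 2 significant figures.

1800 cpm

Co-57: 2240 × (1/2)^(170/272) = 2240 × (1/2)^0.625 ≈ 1452.5 cpm.
I-125: 2670 × (1/2)^(170/59.4) = 2670 × (1/2)^2.862 ≈ 367.26 cpm.
Total = 1452.5 + 367.26 ≈ 1819.7 cpm.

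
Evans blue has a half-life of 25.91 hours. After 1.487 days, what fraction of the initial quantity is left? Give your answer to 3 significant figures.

1.487 days = 35.688 hours.
n = 35.688/25.91 ≈ 1.3774 half-lives.
Fraction remaining = (1/2)^1.3774 ≈ 0.38492.

0.385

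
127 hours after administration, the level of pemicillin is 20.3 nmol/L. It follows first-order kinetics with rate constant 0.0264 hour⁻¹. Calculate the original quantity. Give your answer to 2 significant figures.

t½ = ln 2 / λ = 0.69315 / 0.0264 ≈ 26.256 hours.
Number of half-lives elapsed: n = 127/26.256 ≈ 4.8371.
A₀ = A × 2^n = 20.3 × 2^4.8371 = 20.3 × 28.583 ≈ 580.23 nmol/L.

580 nmol/L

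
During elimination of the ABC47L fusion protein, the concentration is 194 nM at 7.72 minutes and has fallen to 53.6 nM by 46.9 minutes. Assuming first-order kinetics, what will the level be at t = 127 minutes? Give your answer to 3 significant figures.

Over Δt = 46.9 − 7.72 = 39.18 minutes, the level fell by a factor of 194/53.6 ≈ 3.6194.
n = log₂(3.6194) ≈ 1.8558 half-lives, so t½ = 39.18/1.8558 ≈ 21.113 minutes.
From t = 46.9 to t = 127: 53.6 × (1/2)^((127−46.9)/21.113) ≈ 3.8644 nM.

3.86 nM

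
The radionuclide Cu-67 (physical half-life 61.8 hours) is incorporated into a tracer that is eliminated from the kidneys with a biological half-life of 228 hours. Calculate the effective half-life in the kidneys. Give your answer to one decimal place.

1/t_eff = 1/t_phys + 1/t_biol = 1/61.8 + 1/228 = 0.020567 per hour.
t_eff = 61.8 × 228 / (61.8 + 228) ≈ 48.621 hours.

48.6 hours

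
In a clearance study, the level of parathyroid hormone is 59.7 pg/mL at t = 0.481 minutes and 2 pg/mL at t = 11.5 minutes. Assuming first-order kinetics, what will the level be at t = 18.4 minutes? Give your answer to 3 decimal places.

0.238 pg/mL

Over Δt = 11.5 − 0.481 = 11.019 minutes, the level fell by a factor of 59.7/2 ≈ 29.85.
n = log₂(29.85) ≈ 4.8997 half-lives, so t½ = 11.019/4.8997 ≈ 2.2489 minutes.
From t = 11.5 to t = 18.4: 2 × (1/2)^((18.4−11.5)/2.2489) ≈ 0.23847 pg/mL.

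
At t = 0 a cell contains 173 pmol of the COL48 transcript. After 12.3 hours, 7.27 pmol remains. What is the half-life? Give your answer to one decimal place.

2.7 hours

A/A₀ = 7.27/173 ≈ 0.042023.
n = log₂(23.796) ≈ 4.5727 half-lives elapsed in 12.3 hours.
t½ = 12.3/4.5727 ≈ 2.6899 hours.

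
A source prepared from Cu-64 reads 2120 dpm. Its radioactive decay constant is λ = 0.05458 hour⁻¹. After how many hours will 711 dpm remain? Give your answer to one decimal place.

t½ = ln 2 / λ = 0.69315 / 0.05458 ≈ 12.7 hours.
Fraction remaining = 711/2120 ≈ 0.33538.
n = log₂(2120/711) = ln(2.9817)/ln 2 ≈ 1.5761 half-lives.
t = n × t½ = 1.5761 × 12.7 ≈ 20.016 hours.

20.0 hours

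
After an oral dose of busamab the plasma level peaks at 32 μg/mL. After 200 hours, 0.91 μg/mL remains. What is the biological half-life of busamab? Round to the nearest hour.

A/A₀ = 0.91/32 ≈ 0.028438.
n = log₂(35.165) ≈ 5.1361 half-lives elapsed in 200 hours.
t½ = 200/5.1361 ≈ 38.94 hours.

39 hours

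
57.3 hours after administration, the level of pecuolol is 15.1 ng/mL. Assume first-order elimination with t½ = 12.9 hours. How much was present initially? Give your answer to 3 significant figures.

328 ng/mL

Number of half-lives elapsed: n = 57.3/12.9 ≈ 4.4419.
A₀ = A × 2^n = 15.1 × 2^4.4419 = 15.1 × 21.734 ≈ 328.18 ng/mL.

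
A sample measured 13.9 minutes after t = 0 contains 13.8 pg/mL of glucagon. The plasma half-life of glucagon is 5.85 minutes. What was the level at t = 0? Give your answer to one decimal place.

Number of half-lives elapsed: n = 13.9/5.85 ≈ 2.3761.
A₀ = A × 2^n = 13.8 × 2^2.3761 = 13.8 × 5.1912 ≈ 71.639 pg/mL.

71.6 pg/mL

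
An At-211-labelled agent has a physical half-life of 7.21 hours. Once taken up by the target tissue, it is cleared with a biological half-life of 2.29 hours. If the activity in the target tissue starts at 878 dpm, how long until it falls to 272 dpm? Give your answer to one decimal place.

2.9 hours

1/t_eff = 1/t_phys + 1/t_biol = 1/7.21 + 1/2.29 = 0.57538 per hour.
t_eff = 7.21 × 2.29 / (7.21 + 2.29) ≈ 1.738 hours.
n = log₂(878/272) ≈ 1.6906; t = 1.6906 × 1.738 ≈ 2.9383 hours.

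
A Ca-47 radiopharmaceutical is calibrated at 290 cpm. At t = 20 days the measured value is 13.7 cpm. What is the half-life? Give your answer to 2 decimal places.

4.54 days

A/A₀ = 13.7/290 ≈ 0.047241.
n = log₂(21.168) ≈ 4.4038 half-lives elapsed in 20 days.
t½ = 20/4.4038 ≈ 4.5415 days.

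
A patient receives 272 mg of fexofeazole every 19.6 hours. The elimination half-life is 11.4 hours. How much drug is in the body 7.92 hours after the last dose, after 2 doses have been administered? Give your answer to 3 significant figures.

The 2 doses were given 27.52, 7.92 hours ago.
Total = 272·(1/2)^(27.52/11.4) + 272·(1/2)^(7.92/11.4)
      = 51.035 + 168.05 ≈ 219.08 mg.

219 mg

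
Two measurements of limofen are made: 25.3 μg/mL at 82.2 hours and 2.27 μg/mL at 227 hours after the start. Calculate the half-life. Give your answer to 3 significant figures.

Over Δt = 227 − 82.2 = 144.8 hours, the level fell by a factor of 25.3/2.27 ≈ 11.145.
n = log₂(11.145) ≈ 3.4784 half-lives, so t½ = 144.8/3.4784 ≈ 41.629 hours.

41.6 hours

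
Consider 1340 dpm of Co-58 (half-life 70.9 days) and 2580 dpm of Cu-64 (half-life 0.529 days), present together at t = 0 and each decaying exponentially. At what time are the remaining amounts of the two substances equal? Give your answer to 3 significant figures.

Set 1340·(1/2)^(t/70.9) = 2580·(1/2)^(t/0.529).
Taking log₂: log₂(1340/2580) = t·(1/70.9 − 1/0.529).
log₂(0.51938) = -0.94514; 1/70.9 − 1/0.529 = -1.8763.
t = -0.94514 / -1.8763 ≈ 0.50374 days.

0.504 days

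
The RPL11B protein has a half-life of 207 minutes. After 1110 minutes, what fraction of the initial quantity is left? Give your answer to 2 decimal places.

0.02

n = 1110/207 ≈ 5.3623 half-lives.
Fraction remaining = (1/2)^5.3623 ≈ 0.02431.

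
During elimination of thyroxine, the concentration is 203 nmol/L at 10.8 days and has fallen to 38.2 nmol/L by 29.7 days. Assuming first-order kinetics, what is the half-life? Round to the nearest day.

Over Δt = 29.7 − 10.8 = 18.9 days, the level fell by a factor of 203/38.2 ≈ 5.3141.
n = log₂(5.3141) ≈ 2.4098 half-lives, so t½ = 18.9/2.4098 ≈ 7.8429 days.

8 days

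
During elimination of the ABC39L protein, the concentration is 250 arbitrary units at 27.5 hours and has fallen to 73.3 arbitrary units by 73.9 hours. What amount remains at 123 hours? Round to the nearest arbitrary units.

20 arbitrary units

Over Δt = 73.9 − 27.5 = 46.4 hours, the level fell by a factor of 250/73.3 ≈ 3.4106.
n = log₂(3.4106) ≈ 1.77 half-lives, so t½ = 46.4/1.77 ≈ 26.214 hours.
From t = 73.9 to t = 123: 73.3 × (1/2)^((123−73.9)/26.214) ≈ 20.011 arbitrary units.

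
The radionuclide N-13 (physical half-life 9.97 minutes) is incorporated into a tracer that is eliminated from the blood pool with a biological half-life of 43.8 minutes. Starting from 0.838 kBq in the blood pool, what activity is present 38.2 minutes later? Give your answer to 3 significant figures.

1/t_eff = 1/t_phys + 1/t_biol = 1/9.97 + 1/43.8 = 0.12313 per minute.
t_eff = 9.97 × 43.8 / (9.97 + 43.8) ≈ 8.1214 minutes.
Remaining = 0.838 × (1/2)^(38.2/8.1214) = 0.838 × (1/2)^4.7036 ≈ 0.032159 kBq.

0.0322 kBq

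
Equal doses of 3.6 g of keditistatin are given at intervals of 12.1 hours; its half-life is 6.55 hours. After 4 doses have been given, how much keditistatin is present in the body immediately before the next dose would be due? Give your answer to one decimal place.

The 4 doses were given 48.4, 36.3, 24.2, 12.1 hours ago.
Total = 3.6·(1/2)^(48.4/6.55) + 3.6·(1/2)^(36.3/6.55) + 3.6·(1/2)^(24.2/6.55) + 3.6·(1/2)^(12.1/6.55)
      = 0.021473 + 0.077268 + 0.27804 + 1.0005 ≈ 1.3772 g.

1.4 g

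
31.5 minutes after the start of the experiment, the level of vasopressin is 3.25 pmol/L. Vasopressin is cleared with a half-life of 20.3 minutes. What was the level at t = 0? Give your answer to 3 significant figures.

9.53 pmol/L

Number of half-lives elapsed: n = 31.5/20.3 ≈ 1.5517.
A₀ = A × 2^n = 3.25 × 2^1.5517 = 3.25 × 2.9317 ≈ 9.5279 pmol/L.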